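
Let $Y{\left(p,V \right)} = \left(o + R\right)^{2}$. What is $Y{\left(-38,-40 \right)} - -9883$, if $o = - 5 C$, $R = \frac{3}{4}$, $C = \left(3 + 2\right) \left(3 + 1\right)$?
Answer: $\frac{315737}{16} \approx 19734.0$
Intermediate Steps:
$C = 20$ ($C = 5 \cdot 4 = 20$)
$R = \frac{3}{4}$ ($R = 3 \cdot \frac{1}{4} = \frac{3}{4} \approx 0.75$)
$o = -100$ ($o = \left(-5\right) 20 = -100$)
$Y{\left(p,V \right)} = \frac{157609}{16}$ ($Y{\left(p,V \right)} = \left(-100 + \frac{3}{4}\right)^{2} = \left(- \frac{397}{4}\right)^{2} = \frac{157609}{16}$)
$Y{\left(-38,-40 \right)} - -9883 = \frac{157609}{16} - -9883 = \frac{157609}{16} + 9883 = \frac{315737}{16}$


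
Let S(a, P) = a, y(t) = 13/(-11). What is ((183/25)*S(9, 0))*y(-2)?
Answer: -21411/275 ≈ -77.858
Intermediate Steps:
y(t) = -13/11 (y(t) = 13*(-1/11) = -13/11)
((183/25)*S(9, 0))*y(-2) = ((183/25)*9)*(-13/11) = (1647/25)*(-13/11) = -21411/275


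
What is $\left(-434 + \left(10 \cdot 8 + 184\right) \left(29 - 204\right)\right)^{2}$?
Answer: $2174729956$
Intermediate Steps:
$\left(-434 + \left(10 \cdot 8 + 184\right) \left(29 - 204\right)\right)^{2} = \left(-434 + \left(80 + 184\right) \left(-175\right)\right)^{2} = \left(-434 + 264 \left(-175\right)\right)^{2} = \left(-434 - 46200\right)^{2} = \left(-46634\right)^{2} = 2174729956$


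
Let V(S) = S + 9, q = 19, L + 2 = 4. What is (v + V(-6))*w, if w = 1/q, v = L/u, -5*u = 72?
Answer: 103/684 ≈ 0.15058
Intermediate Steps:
u = -72/5 (u = -⅕*72 = -72/5 ≈ -14.400)
L = 2 (L = -2 + 4 = 2)
V(S) = 9 + S
v = -5/36 (v = 2/(-72/5) = 2*(-5/72) = -5/36 ≈ -0.13889)
w = 1/19 ≈ 0.052632
(v + V(-6))*w = (-5/36 + (9 - 6))*(1/19) = (-5/36 + 3)*(1/19) = (103/36)*(1/19) = 103/684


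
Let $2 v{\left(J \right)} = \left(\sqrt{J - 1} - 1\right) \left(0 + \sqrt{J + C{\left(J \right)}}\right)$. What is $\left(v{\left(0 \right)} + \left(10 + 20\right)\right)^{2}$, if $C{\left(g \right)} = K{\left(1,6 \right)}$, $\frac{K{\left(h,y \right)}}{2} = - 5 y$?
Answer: $\left(30 - i \sqrt{15} \left(1 - i\right)\right)^{2} \approx 667.62 - 202.38 i$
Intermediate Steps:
$K{\left(h,y \right)} = - 10 y$ ($K{\left(h,y \right)} = 2 \left(- 5 y\right) = - 10 y$)
$C{\left(g \right)} = -60$ ($C{\left(g \right)} = \left(-10\right) 6 = -60$)
$v{\left(J \right)} = \frac{\sqrt{-60 + J} \left(-1 + \sqrt{-1 + J}\right)}{2}$ ($v{\left(J \right)} = \frac{\left(\sqrt{J - 1} - 1\right) \left(0 + \sqrt{J - 60}\right)}{2} = \frac{\left(\sqrt{-1 + J} - 1\right) \left(0 + \sqrt{-60 + J}\right)}{2} = \frac{\left(-1 + \sqrt{-1 + J}\right) \sqrt{-60 + J}}{2} = \frac{\sqrt{-60 + J} \left(-1 + \sqrt{-1 + J}\right)}{2}$)
$\left(v{\left(0 \right)} + \left(10 + 20\right)\right)^{2} = \left(\frac{\sqrt{-60 + 0} \left(-1 + \sqrt{-1 + 0}\right)}{2} + \left(10 + 20\right)\right)^{2} = \left(\frac{\sqrt{-60} \left(-1 + \sqrt{-1}\right)}{2} + 30\right)^{2} = \left(\frac{2 i \sqrt{15} \left(-1 + i\right)}{2} + 30\right)^{2} = \left(i \sqrt{15} \left(-1 + i\right) + 30\right)^{2} = \left(30 + i \sqrt{15} \left(-1 + i\right)\right)^{2}$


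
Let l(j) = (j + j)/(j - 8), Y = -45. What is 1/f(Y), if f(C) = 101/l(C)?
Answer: 90/5353 ≈ 0.016813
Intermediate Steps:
l(j) = 2*j/(-8 + j) (l(j) = (2*j)/(-8 + j) = 2*j/(-8 + j))
f(C) = 101*(-8 + C)/(2*C) (f(C) = 101/((2*C/(-8 + C))) = 101*((-8 + C)/(2*C)) = 101*(-8 + C)/(2*C))
1/f(Y) = 1/(101/2 - 404/(-45)) = 1/(101/2 - 404*(-1/45)) = 1/(101/2 + 404/45) = 1/(5353/90) = 90/5353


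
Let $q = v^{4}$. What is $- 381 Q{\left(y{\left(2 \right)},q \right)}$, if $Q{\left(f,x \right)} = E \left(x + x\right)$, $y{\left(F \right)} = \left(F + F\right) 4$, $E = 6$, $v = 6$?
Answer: $-5925312$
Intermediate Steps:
$y{\left(F \right)} = 8 F$ ($y{\left(F \right)} = 2 F 4 = 8 F$)
$q = 1296$ ($q = 6^{4} = 1296$)
$Q{\left(f,x \right)} = 12 x$ ($Q{\left(f,x \right)} = 6 \left(x + x\right) = 6 \cdot 2 x = 12 x$)
$- 381 Q{\left(y{\left(2 \right)},q \right)} = - 381 \cdot 12 \cdot 1296 = \left(-381\right) 15552 = -5925312$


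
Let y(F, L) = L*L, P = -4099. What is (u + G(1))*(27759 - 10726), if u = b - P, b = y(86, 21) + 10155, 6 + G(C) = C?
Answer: 250214770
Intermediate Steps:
y(F, L) = L**2
G(C) = -6 + C
b = 10596 (b = 21**2 + 10155 = 441 + 10155 = 10596)
u = 14695 (u = 10596 - 1*(-4099) = 10596 + 4099 = 14695)
(u + G(1))*(27759 - 10726) = (14695 + (-6 + 1))*(27759 - 10726) = (14695 - 5)*17033 = 14690*17033 = 250214770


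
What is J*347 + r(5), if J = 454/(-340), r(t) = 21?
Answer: -75199/170 ≈ -442.35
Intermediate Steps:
J = -227/170 (J = 454*(-1/340) = -227/170 ≈ -1.3353)
J*347 + r(5) = -227/170*347 + 21 = -78769/170 + 21 = -75199/170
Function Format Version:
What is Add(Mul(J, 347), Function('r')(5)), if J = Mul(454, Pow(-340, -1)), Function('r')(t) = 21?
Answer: Rational(-75199, 170) ≈ -442.35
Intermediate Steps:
J = Rational(-227, 170) (J = Mul(454, Rational(-1, 340)) = Rational(-227, 170) ≈ -1.3353)
Add(Mul(J, 347), Function('r')(5)) = Add(Mul(Rational(-227, 170), 347), 21) = Add(Rational(-78769, 170), 21) = Rational(-75199, 170)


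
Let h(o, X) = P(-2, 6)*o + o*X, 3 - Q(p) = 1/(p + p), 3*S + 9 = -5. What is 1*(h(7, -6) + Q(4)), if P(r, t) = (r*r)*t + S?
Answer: 2309/24 ≈ 96.208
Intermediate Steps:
S = -14/3 (S = -3 + (⅓)*(-5) = -3 - 5/3 = -14/3 ≈ -4.6667)
Q(p) = 3 - 1/(2*p) (Q(p) = 3 - 1/(p + p) = 3 - 1/(2*p))
P(r, t) = -14/3 + t*r² (P(r, t) = (r*r)*t - 14/3 = r²*t - 14/3 = t*r² - 14/3 = -14/3 + t*r²)
h(o, X) = 58*o/3 + X*o (h(o, X) = (-14/3 + 6*(-2)²)*o + o*X = (-14/3 + 6*4)*o + X*o = (-14/3 + 24)*o + X*o = 58*o/3 + X*o)
1*(h(7, -6) + Q(4)) = 1*((⅓)*7*(58 + 3*(-6)) + (3 - ½/4)) = 1*((⅓)*7*(58 - 18) + (3 - ½*¼)) = 1*((⅓)*7*40 + (3 - ⅛)) = 1*(280/3 + 23/8) = 1*(2309/24) = 2309/24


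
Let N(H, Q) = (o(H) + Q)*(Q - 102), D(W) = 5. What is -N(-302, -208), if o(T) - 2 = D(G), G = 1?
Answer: -62310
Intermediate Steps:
o(T) = 7 (o(T) = 2 + 5 = 7)
N(H, Q) = (-102 + Q)*(7 + Q) (N(H, Q) = (7 + Q)*(Q - 102) = (7 + Q)*(-102 + Q) = (-102 + Q)*(7 + Q))
-N(-302, -208) = -(-714 + (-208)² - 95*(-208)) = -(-714 + 43264 + 19760) = -1*62310 = -62310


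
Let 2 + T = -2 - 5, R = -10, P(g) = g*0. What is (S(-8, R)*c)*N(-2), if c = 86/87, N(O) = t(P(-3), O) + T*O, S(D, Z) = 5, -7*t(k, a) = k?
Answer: 2580/29 ≈ 88.966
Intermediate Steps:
P(g) = 0
t(k, a) = -k/7
T = -9 (T = -2 + (-2 - 5) = -2 - 7 = -9)
N(O) = -9*O (N(O) = -1/7*0 - 9*O = 0 - 9*O = -9*O)
c = 86/87 (c = 86*(1/87) = 86/87 ≈ 0.98851)
(S(-8, R)*c)*N(-2) = (5*(86/87))*(-9*(-2)) = (430/87)*18 = 2580/29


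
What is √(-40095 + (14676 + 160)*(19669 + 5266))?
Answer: √369895565 ≈ 19233.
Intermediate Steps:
√(-40095 + (14676 + 160)*(19669 + 5266)) = √(-40095 + 14836*24935) = √(-40095 + 369935660) = √369895565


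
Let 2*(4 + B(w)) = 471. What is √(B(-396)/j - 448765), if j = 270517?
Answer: I*√131361498400093598/541034 ≈ 669.9*I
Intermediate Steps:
B(w) = 463/2 (B(w) = -4 + (½)*471 = -4 + 471/2 = 463/2)
√(B(-396)/j - 448765) = √((463/2)/270517 - 448765) = √((463/2)*(1/270517) - 448765) = √(463/541034 - 448765) = √(-242797122547/541034) = I*√131361498400093598/541034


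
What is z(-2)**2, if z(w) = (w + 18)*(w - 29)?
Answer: 246016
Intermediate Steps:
z(w) = (-29 + w)*(18 + w) (z(w) = (18 + w)*(-29 + w) = (-29 + w)*(18 + w))
z(-2)**2 = (-522 + (-2)**2 - 11*(-2))**2 = (-522 + 4 + 22)**2 = (-496)**2 = 246016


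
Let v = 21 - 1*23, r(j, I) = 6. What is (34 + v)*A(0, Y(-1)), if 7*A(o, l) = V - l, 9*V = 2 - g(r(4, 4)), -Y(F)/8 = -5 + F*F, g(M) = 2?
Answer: -1024/7 ≈ -146.29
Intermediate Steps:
v = -2 (v = 21 - 23 = -2)
Y(F) = 40 - 8*F² (Y(F) = -8*(-5 + F*F) = -8*(-5 + F²) = 40 - 8*F²)
V = 0 (V = (2 - 1*2)/9 = (2 - 2)/9 = (⅑)*0 = 0)
A(o, l) = -l/7 (A(o, l) = (0 - l)/7 = (-l)/7 = -l/7)
(34 + v)*A(0, Y(-1)) = (34 - 2)*(-(40 - 8*(-1)²)/7) = 32*(-(40 - 8*1)/7) = 32*(-(40 - 8)/7) = 32*(-⅐*32) = 32*(-32/7) = -1024/7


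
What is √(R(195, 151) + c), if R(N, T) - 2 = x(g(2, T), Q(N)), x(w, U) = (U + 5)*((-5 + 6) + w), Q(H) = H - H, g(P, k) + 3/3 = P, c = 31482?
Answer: √31494 ≈ 177.47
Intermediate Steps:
g(P, k) = -1 + P
Q(H) = 0
x(w, U) = (1 + w)*(5 + U) (x(w, U) = (5 + U)*(1 + w) = (1 + w)*(5 + U))
R(N, T) = 12 (R(N, T) = 2 + (5 + 0 + 5*(-1 + 2) + 0*(-1 + 2)) = 2 + (5 + 0 + 5*1 + 0*1) = 2 + (5 + 0 + 5 + 0) = 2 + 10 = 12)
√(R(195, 151) + c) = √(12 + 31482) = √31494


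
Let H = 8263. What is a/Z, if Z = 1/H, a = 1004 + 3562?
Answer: 37728858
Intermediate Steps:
a = 4566
Z = 1/8263 ≈ 0.00012102
a/Z = 4566/(1/8263) = 4566*8263 = 37728858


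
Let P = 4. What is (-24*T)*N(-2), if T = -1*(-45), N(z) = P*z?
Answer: 8640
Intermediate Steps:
N(z) = 4*z
T = 45
(-24*T)*N(-2) = (-24*45)*(4*(-2)) = -1080*(-8) = 8640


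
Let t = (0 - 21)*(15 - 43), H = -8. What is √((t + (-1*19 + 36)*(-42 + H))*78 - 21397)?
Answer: I*√41833 ≈ 204.53*I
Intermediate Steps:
t = 588 (t = -21*(-28) = 588)
√((t + (-1*19 + 36)*(-42 + H))*78 - 21397) = √((588 + (-1*19 + 36)*(-42 - 8))*78 - 21397) = √((588 + (-19 + 36)*(-50))*78 - 21397) = √((588 + 17*(-50))*78 - 21397) = √((588 - 850)*78 - 21397) = √(-262*78 - 21397) = √(-20436 - 21397) = √(-41833) = I*√41833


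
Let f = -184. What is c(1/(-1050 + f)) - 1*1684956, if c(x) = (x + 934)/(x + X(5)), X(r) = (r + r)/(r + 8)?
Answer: -6918489799/4109 ≈ -1.6837e+6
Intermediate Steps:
X(r) = 2*r/(8 + r) (X(r) = (2*r)/(8 + r) = 2*r/(8 + r))
c(x) = (934 + x)/(10/13 + x) (c(x) = (x + 934)/(x + 2*5/(8 + 5)) = (934 + x)/(x + 2*5/13) = (934 + x)/(x + 2*5*(1/13)) = (934 + x)/(x + 10/13) = (934 + x)/(10/13 + x))
c(1/(-1050 + f)) - 1*1684956 = 13*(934 + 1/(-1050 - 184))/(10 + 13/(-1050 - 184)) - 1*1684956 = 13*(934 + 1/(-1234))/(10 + 13/(-1234)) - 1684956 = 13*(934 - 1/1234)/(10 + 13*(-1/1234)) - 1684956 = 13*(1152555/1234)/(10 - 13/1234) - 1684956 = 13*(1152555/1234)/(12327/1234) - 1684956 = 13*(1234/12327)*(1152555/1234) - 1684956 = 4994405/4109 - 1684956 = -6918489799/4109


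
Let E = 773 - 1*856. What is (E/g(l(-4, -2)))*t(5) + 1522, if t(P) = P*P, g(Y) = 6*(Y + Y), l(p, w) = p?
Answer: 75131/48 ≈ 1565.2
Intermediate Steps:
E = -83 (E = 773 - 856 = -83)
g(Y) = 12*Y (g(Y) = 6*(2*Y) = 12*Y)
t(P) = P**2
(E/g(l(-4, -2)))*t(5) + 1522 = -83/(12*(-4))*5**2 + 1522 = -83/(-48)*25 + 1522 = -83*(-1/48)*25 + 1522 = (83/48)*25 + 1522 = 2075/48 + 1522 = 75131/48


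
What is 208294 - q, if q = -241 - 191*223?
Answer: 251128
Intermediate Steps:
q = -42834 (q = -241 - 42593 = -42834)
208294 - q = 208294 - 1*(-42834) = 208294 + 42834 = 251128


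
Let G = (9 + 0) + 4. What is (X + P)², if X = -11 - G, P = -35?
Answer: 3481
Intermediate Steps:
G = 13 (G = 9 + 4 = 13)
X = -24 (X = -11 - 1*13 = -11 - 13 = -24)
(X + P)² = (-24 - 35)² = (-59)² = 3481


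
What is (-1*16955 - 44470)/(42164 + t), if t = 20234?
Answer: -8775/8914 ≈ -0.98441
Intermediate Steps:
(-1*16955 - 44470)/(42164 + t) = (-1*16955 - 44470)/(42164 + 20234) = (-16955 - 44470)/62398 = -61425*1/62398 = -8775/8914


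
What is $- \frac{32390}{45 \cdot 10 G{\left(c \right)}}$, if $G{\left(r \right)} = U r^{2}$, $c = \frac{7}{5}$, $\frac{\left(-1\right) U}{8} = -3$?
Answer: $- \frac{16195}{10584} \approx -1.5301$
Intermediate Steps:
$U = 24$ ($U = \left(-8\right) \left(-3\right) = 24$)
$c = \frac{7}{5}$ ($c = 7 \cdot \frac{1}{5} = \frac{7}{5} \approx 1.4$)
$G{\left(r \right)} = 24 r^{2}$
$- \frac{32390}{45 \cdot 10 G{\left(c \right)}} = - \frac{32390}{45 \cdot 10 \cdot 24 \left(\frac{7}{5}\right)^{2}} = - \frac{32390}{450 \cdot 24 \cdot \frac{49}{25}} = - \frac{32390}{450 \cdot \frac{1176}{25}} = - \frac{32390}{21168} = \left(-32390\right) \frac{1}{21168} = - \frac{16195}{10584}$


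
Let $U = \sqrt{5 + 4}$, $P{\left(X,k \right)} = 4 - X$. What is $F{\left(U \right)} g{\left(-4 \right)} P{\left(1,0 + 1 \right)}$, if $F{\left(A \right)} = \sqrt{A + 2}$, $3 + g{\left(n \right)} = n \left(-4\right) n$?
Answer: $- 201 \sqrt{5} \approx -449.45$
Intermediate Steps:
$U = 3$ ($U = \sqrt{9} = 3$)
$g{\left(n \right)} = -3 - 4 n^{2}$ ($g{\left(n \right)} = -3 + n \left(-4\right) n = -3 + - 4 n n = -3 - 4 n^{2}$)
$F{\left(A \right)} = \sqrt{2 + A}$
$F{\left(U \right)} g{\left(-4 \right)} P{\left(1,0 + 1 \right)} = \sqrt{2 + 3} \left(-3 - 4 \left(-4\right)^{2}\right) \left(4 - 1\right) = \sqrt{5} \left(-3 - 64\right) \left(4 - 1\right) = \sqrt{5} \left(-3 - 64\right) 3 = \sqrt{5} \left(-67\right) 3 = - 67 \sqrt{5} \cdot 3 = - 201 \sqrt{5}$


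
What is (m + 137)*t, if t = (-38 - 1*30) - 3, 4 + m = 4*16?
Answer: -13987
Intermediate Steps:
m = 60 (m = -4 + 4*16 = -4 + 64 = 60)
t = -71 (t = (-38 - 30) - 3 = -68 - 3 = -71)
(m + 137)*t = (60 + 137)*(-71) = 197*(-71) = -13987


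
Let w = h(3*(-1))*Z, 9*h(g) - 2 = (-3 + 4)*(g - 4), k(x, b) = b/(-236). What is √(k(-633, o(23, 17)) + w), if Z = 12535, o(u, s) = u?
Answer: I*√872698913/354 ≈ 83.45*I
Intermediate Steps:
k(x, b) = -b/236 (k(x, b) = b*(-1/236) = -b/236)
h(g) = -2/9 + g/9 (h(g) = 2/9 + ((-3 + 4)*(g - 4))/9 = 2/9 + (1*(-4 + g))/9 = 2/9 + (-4 + g)/9 = 2/9 + (-4/9 + g/9) = -2/9 + g/9)
w = -62675/9 (w = (-2/9 + (3*(-1))/9)*12535 = (-2/9 + (⅑)*(-3))*12535 = (-2/9 - ⅓)*12535 = -5/9*12535 = -62675/9 ≈ -6963.9)
√(k(-633, o(23, 17)) + w) = √(-1/236*23 - 62675/9) = √(-23/236 - 62675/9) = √(-14791507/2124) = I*√872698913/354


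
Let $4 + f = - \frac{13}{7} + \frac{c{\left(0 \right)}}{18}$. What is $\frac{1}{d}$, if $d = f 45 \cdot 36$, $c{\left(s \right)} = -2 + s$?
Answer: $- \frac{7}{67680} \approx -0.00010343$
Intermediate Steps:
$f = - \frac{376}{63}$ ($f = -4 - \left(\frac{13}{7} - \frac{-2 + 0}{18}\right) = -4 - \frac{124}{63} = - \frac{376}{63} \approx -5.9683$)
$d = - \frac{67680}{7}$ ($d = \left(- \frac{376}{63}\right) 45 \cdot 36 = \left(- \frac{1880}{7}\right) 36 = - \frac{67680}{7} \approx -9668.6$)
$\frac{1}{d} = \frac{1}{- \frac{67680}{7}} = - \frac{7}{67680}$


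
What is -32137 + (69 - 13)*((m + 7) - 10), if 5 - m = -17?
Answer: -31073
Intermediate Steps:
m = 22 (m = 5 - 1*(-17) = 5 + 17 = 22)
-32137 + (69 - 13)*((m + 7) - 10) = -32137 + (69 - 13)*((22 + 7) - 10) = -32137 + 56*(29 - 10) = -32137 + 56*19 = -32137 + 1064 = -31073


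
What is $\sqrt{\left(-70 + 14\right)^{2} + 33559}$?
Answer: $\sqrt{36695} \approx 191.56$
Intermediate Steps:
$\sqrt{\left(-70 + 14\right)^{2} + 33559} = \sqrt{\left(-56\right)^{2} + 33559} = \sqrt{3136 + 33559} = \sqrt{36695}$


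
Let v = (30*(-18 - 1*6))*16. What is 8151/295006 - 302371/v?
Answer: 44647579373/1699234560 ≈ 26.275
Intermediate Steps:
v = -11520 (v = (30*(-18 - 6))*16 = (30*(-24))*16 = -720*16 = -11520)
8151/295006 - 302371/v = 8151/295006 - 302371/(-11520) = 8151*(1/295006) - 302371*(-1/11520) = 8151/295006 + 302371/11520 = 44647579373/1699234560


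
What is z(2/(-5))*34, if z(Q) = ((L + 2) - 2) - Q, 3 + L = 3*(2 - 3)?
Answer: -952/5 ≈ -190.40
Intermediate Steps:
L = -6 (L = -3 + 3*(2 - 3) = -3 + 3*(-1) = -3 - 3 = -6)
z(Q) = -6 - Q (z(Q) = ((-6 + 2) - 2) - Q = (-4 - 2) - Q = -6 - Q)
z(2/(-5))*34 = (-6 - 2/(-5))*34 = (-6 - 2*(-1)/5)*34 = (-6 - 1*(-2/5))*34 = (-6 + 2/5)*34 = -28/5*34 = -952/5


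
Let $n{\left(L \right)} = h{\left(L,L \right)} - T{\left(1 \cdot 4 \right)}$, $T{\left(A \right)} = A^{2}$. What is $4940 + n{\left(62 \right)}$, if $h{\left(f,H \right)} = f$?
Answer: $4986$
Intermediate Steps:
$n{\left(L \right)} = -16 + L$ ($n{\left(L \right)} = L - \left(1 \cdot 4\right)^{2} = L - 4^{2} = L - 16 = -16 + L$)
$4940 + n{\left(62 \right)} = 4940 + \left(-16 + 62\right) = 4940 + 46 = 4986$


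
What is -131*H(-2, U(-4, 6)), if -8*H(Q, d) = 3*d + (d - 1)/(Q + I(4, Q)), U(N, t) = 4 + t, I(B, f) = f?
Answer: 14541/32 ≈ 454.41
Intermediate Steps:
H(Q, d) = -3*d/8 - (-1 + d)/(16*Q) (H(Q, d) = -(3*d + (d - 1)/(Q + Q))/8 = -(3*d + (-1 + d)/((2*Q)))/8 = -(3*d + (-1 + d)*(1/(2*Q)))/8 = -(3*d + (-1 + d)/(2*Q))/8 = -3*d/8 - (-1 + d)/(16*Q))
-131*H(-2, U(-4, 6)) = -131*(1/16)*(1 - (4 + 6) - 6*(-2)*(4 + 6))/(-2) = -131*(1/16)*(-½)*(1 - 1*10 - 6*(-2)*10) = -131*(1/16)*(-½)*(1 - 10 + 120) = -131*(1/16)*(-½)*111 = -131*(-111)/32 = -1*(-14541/32) = 14541/32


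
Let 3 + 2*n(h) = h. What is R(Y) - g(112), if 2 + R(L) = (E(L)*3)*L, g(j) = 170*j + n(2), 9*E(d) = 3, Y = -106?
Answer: -38295/2 ≈ -19148.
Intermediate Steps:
n(h) = -3/2 + h/2
E(d) = 1/3 (E(d) = (1/9)*3 = 1/3)
g(j) = -1/2 + 170*j (g(j) = 170*j + (-3/2 + (1/2)*2) = 170*j + (-3/2 + 1) = 170*j - 1/2 = -1/2 + 170*j)
R(L) = -2 + L (R(L) = -2 + ((1/3)*3)*L = -2 + 1*L = -2 + L)
R(Y) - g(112) = (-2 - 106) - (-1/2 + 170*112) = -108 - (-1/2 + 19040) = -108 - 1*38079/2 = -108 - 38079/2 = -38295/2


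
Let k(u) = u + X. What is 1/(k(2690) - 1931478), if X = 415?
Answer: -1/1928373 ≈ -5.1857e-7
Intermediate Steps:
k(u) = 415 + u (k(u) = u + 415 = 415 + u)
1/(k(2690) - 1931478) = 1/((415 + 2690) - 1931478) = 1/(3105 - 1931478) = 1/(-1928373) = -1/1928373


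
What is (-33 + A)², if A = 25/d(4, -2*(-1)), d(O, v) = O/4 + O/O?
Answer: 1681/4 ≈ 420.25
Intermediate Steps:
d(O, v) = 1 + O/4 (d(O, v) = O*(¼) + 1 = O/4 + 1 = 1 + O/4)
A = 25/2 (A = 25/(1 + (¼)*4) = 25/(1 + 1) = 25/2 ≈ 12.500)
(-33 + A)² = (-33 + 25/2)² = (-41/2)² = 1681/4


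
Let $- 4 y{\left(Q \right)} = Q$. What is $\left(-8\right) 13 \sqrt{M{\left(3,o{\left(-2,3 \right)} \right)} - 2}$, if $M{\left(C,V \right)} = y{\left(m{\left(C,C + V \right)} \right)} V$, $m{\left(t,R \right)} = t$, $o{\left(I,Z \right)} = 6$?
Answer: $- 52 i \sqrt{26} \approx - 265.15 i$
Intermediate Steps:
$y{\left(Q \right)} = - \frac{Q}{4}$
$M{\left(C,V \right)} = - \frac{C V}{4}$ ($M{\left(C,V \right)} = - \frac{C}{4} V = - \frac{C V}{4}$)
$\left(-8\right) 13 \sqrt{M{\left(3,o{\left(-2,3 \right)} \right)} - 2} = \left(-8\right) 13 \sqrt{\left(- \frac{1}{4}\right) 3 \cdot 6 - 2} = - 104 \sqrt{- \frac{9}{2} - 2} = - 104 \sqrt{- \frac{13}{2}} = - 104 \frac{i \sqrt{26}}{2} = - 52 i \sqrt{26}$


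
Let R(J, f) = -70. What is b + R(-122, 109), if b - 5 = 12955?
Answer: 12890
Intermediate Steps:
b = 12960 (b = 5 + 12955 = 12960)
b + R(-122, 109) = 12960 - 70 = 12890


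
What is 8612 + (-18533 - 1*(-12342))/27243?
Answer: 234610525/27243 ≈ 8611.8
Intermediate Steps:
8612 + (-18533 - 1*(-12342))/27243 = 8612 + (-18533 + 12342)*(1/27243) = 8612 - 6191*1/27243 = 8612 - 6191/27243 = 234610525/27243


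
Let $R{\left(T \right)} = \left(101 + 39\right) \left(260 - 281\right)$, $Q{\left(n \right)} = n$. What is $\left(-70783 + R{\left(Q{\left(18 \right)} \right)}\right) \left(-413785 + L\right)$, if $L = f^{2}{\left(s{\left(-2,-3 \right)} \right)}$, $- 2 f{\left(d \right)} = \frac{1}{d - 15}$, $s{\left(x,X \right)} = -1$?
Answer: $\frac{31237602798597}{1024} \approx 3.0505 \cdot 10^{10}$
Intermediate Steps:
$f{\left(d \right)} = - \frac{1}{2 \left(-15 + d\right)}$ ($f{\left(d \right)} = - \frac{1}{2 \left(d - 15\right)} = - \frac{1}{2 \left(-15 + d\right)}$)
$R{\left(T \right)} = -2940$ ($R{\left(T \right)} = 140 \left(-21\right) = -2940$)
$L = \frac{1}{1024}$ ($L = \left(- \frac{1}{-30 + 2 \left(-1\right)}\right)^{2} = \left(- \frac{1}{-30 - 2}\right)^{2} = \left(- \frac{1}{-32}\right)^{2} = \left(\left(-1\right) \left(- \frac{1}{32}\right)\right)^{2} = \left(\frac{1}{32}\right)^{2} = \frac{1}{1024} \approx 0.00097656$)
$\left(-70783 + R{\left(Q{\left(18 \right)} \right)}\right) \left(-413785 + L\right) = \left(-70783 - 2940\right) \left(-413785 + \frac{1}{1024}\right) = \left(-73723\right) \left(- \frac{423715839}{1024}\right) = \frac{31237602798597}{1024}$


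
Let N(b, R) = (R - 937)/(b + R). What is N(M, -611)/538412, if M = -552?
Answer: 387/156543289 ≈ 2.4722e-6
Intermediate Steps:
N(b, R) = (-937 + R)/(R + b)
N(M, -611)/538412 = ((-937 - 611)/(-611 - 552))/538412 = (-1548/(-1163))*(1/538412) = -1/1163*(-1548)*(1/538412) = (1548/1163)*(1/538412) = 387/156543289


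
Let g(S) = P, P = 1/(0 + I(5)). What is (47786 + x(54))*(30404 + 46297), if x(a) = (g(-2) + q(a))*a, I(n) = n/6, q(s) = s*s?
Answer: 78739252374/5 ≈ 1.5748e+10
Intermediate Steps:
q(s) = s²
I(n) = n/6 (I(n) = n*(⅙) = n/6)
P = 6/5 (P = 1/(0 + (⅙)*5) = 1/(0 + ⅚) = 1/(⅚) = 6/5 ≈ 1.2000)
g(S) = 6/5
x(a) = a*(6/5 + a²) (x(a) = (6/5 + a²)*a = a*(6/5 + a²))
(47786 + x(54))*(30404 + 46297) = (47786 + 54*(6/5 + 54²))*(30404 + 46297) = (47786 + 54*(6/5 + 2916))*76701 = (47786 + 54*(14586/5))*76701 = (47786 + 787644/5)*76701 = (1026574/5)*76701 = 78739252374/5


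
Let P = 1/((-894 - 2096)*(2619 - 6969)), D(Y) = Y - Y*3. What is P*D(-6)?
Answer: 1/1083875 ≈ 9.2262e-7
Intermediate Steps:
D(Y) = -2*Y (D(Y) = Y - 3*Y = -2*Y)
P = 1/13006500 (P = 1/(-2990*(-4350)) = 1/13006500 ≈ 7.6885e-8)
P*D(-6) = (-2*(-6))/13006500 = (1/13006500)*12 = 1/1083875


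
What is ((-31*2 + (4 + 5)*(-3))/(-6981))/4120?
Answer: 89/28761720 ≈ 3.0944e-6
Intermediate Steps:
((-31*2 + (4 + 5)*(-3))/(-6981))/4120 = ((-62 + 9*(-3))*(-1/6981))*(1/4120) = ((-62 - 27)*(-1/6981))*(1/4120) = -89*(-1/6981)*(1/4120) = (89/6981)*(1/4120) = 89/28761720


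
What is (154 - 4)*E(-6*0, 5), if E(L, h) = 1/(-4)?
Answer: -75/2 ≈ -37.500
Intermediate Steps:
E(L, h) = -¼
(154 - 4)*E(-6*0, 5) = (154 - 4)*(-¼) = 150*(-¼) = -75/2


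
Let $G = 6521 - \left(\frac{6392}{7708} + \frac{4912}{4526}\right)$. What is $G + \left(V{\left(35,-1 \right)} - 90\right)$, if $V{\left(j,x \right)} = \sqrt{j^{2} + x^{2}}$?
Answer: $\frac{596509835}{92783} + \sqrt{1226} \approx 6464.1$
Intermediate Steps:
$G = \frac{604860305}{92783}$ ($G = 6521 - \left(6392 \cdot \frac{1}{7708} + 4912 \cdot \frac{1}{4526}\right) = 6521 - \left(\frac{34}{41} + \frac{2456}{2263}\right) = 6521 - \frac{177638}{92783} = \frac{604860305}{92783} \approx 6519.1$)
$G + \left(V{\left(35,-1 \right)} - 90\right) = \frac{604860305}{92783} + \left(\sqrt{35^{2} + \left(-1\right)^{2}} - 90\right) = \frac{604860305}{92783} - \left(90 - \sqrt{1225 + 1}\right) = \frac{604860305}{92783} - \left(90 - \sqrt{1226}\right) = \frac{596509835}{92783} + \sqrt{1226}$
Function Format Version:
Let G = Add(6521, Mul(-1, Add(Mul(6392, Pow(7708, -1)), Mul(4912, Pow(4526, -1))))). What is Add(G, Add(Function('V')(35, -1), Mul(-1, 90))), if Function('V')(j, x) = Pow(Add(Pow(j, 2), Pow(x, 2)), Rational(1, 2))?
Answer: Add(Rational(596509835, 92783), Pow(1226, Rational(1, 2))) ≈ 6464.1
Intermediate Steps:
G = Rational(604860305, 92783) (G = Add(6521, Mul(-1, Add(Mul(6392, Rational(1, 7708)), Mul(4912, Rational(1, 4526))))) = Add(6521, Mul(-1, Add(Rational(34, 41), Rational(2456, 2263)))) = Add(6521, Mul(-1, Rational(177638, 92783))) = Add(6521, Rational(-177638, 92783)) = Rational(604860305, 92783) ≈ 6519.1)
Add(G, Add(Function('V')(35, -1), Mul(-1, 90))) = Add(Rational(604860305, 92783), Add(Pow(Add(Pow(35, 2), Pow(-1, 2)), Rational(1, 2)), Mul(-1, 90))) = Add(Rational(604860305, 92783), Add(Pow(Add(1225, 1), Rational(1, 2)), -90)) = Add(Rational(604860305, 92783), Add(Pow(1226, Rational(1, 2)), -90)) = Add(Rational(604860305, 92783), Add(-90, Pow(1226, Rational(1, 2)))) = Add(Rational(596509835, 92783), Pow(1226, Rational(1, 2)))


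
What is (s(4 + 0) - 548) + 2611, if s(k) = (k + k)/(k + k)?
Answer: 2064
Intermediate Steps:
s(k) = 1 (s(k) = (2*k)/((2*k)) = (2*k)*(1/(2*k)) = 1)
(s(4 + 0) - 548) + 2611 = (1 - 548) + 2611 = -547 + 2611 = 2064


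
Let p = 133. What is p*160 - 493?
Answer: 20787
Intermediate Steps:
p*160 - 493 = 133*160 - 493 = 21280 - 493 = 20787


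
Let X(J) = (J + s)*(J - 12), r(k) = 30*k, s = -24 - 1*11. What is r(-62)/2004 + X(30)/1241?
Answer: -207385/207247 ≈ -1.0007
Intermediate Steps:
s = -35 (s = -24 - 11 = -35)
X(J) = (-35 + J)*(-12 + J) (X(J) = (J - 35)*(J - 12) = (-35 + J)*(-12 + J))
r(-62)/2004 + X(30)/1241 = (30*(-62))/2004 + (420 + 30**2 - 47*30)/1241 = -1860*1/2004 + (420 + 900 - 1410)*(1/1241) = -155/167 - 90*1/1241 = -155/167 - 90/1241 = -207385/207247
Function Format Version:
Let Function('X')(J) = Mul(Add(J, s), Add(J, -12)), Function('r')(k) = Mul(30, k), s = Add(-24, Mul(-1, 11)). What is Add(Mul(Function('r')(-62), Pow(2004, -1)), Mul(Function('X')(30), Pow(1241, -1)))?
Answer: Rational(-207385, 207247) ≈ -1.0007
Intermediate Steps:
s = -35 (s = Add(-24, -11) = -35)
Function('X')(J) = Mul(Add(-35, J), Add(-12, J)) (Function('X')(J) = Mul(Add(J, -35), Add(J, -12)) = Mul(Add(-35, J), Add(-12, J)))
Add(Mul(Function('r')(-62), Pow(2004, -1)), Mul(Function('X')(30), Pow(1241, -1))) = Add(Mul(Mul(30, -62), Pow(2004, -1)), Mul(Add(420, Pow(30, 2), Mul(-47, 30)), Pow(1241, -1))) = Add(Mul(-1860, Rational(1, 2004)), Mul(Add(420, 900, -1410), Rational(1, 1241))) = Add(Rational(-155, 167), Mul(-90, Rational(1, 1241))) = Add(Rational(-155, 167), Rational(-90, 1241)) = Rational(-207385, 207247)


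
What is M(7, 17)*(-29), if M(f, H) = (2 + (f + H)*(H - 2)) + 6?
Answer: -10672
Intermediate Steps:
M(f, H) = 8 + (-2 + H)*(H + f) (M(f, H) = (2 + (H + f)*(-2 + H)) + 6 = (2 + (-2 + H)*(H + f)) + 6 = 8 + (-2 + H)*(H + f))
M(7, 17)*(-29) = (8 + 17² - 2*17 - 2*7 + 17*7)*(-29) = (8 + 289 - 34 - 14 + 119)*(-29) = 368*(-29) = -10672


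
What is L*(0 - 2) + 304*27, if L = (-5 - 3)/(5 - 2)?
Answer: 24640/3 ≈ 8213.3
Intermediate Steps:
L = -8/3 ≈ -2.6667
L*(0 - 2) + 304*27 = -8*(0 - 2)/3 + 304*27 = -8/3*(-2) + 8208 = 16/3 + 8208 = 24640/3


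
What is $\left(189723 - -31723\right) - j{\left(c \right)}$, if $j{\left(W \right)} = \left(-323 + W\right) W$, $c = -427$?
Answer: $-98804$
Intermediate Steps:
$j{\left(W \right)} = W \left(-323 + W\right)$
$\left(189723 - -31723\right) - j{\left(c \right)} = \left(189723 - -31723\right) - - 427 \left(-323 - 427\right) = \left(189723 + 31723\right) - \left(-427\right) \left(-750\right) = 221446 - 320250 = -98804$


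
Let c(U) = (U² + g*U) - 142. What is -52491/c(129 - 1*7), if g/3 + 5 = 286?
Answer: -17497/39196 ≈ -0.44640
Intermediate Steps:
g = 843 (g = -15 + 3*286 = -15 + 858 = 843)
c(U) = -142 + U² + 843*U (c(U) = (U² + 843*U) - 142 = -142 + U² + 843*U)
-52491/c(129 - 1*7) = -52491/(-142 + (129 - 1*7)² + 843*(129 - 1*7)) = -52491/(-142 + (129 - 7)² + 843*(129 - 7)) = -52491/(-142 + 122² + 843*122) = -52491/(-142 + 14884 + 102846) = -52491/117588 = -52491*1/117588 = -17497/39196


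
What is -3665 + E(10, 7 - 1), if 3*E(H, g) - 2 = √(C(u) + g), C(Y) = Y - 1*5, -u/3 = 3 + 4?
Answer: -10993/3 + 2*I*√5/3 ≈ -3664.3 + 1.4907*I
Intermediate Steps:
u = -21 (u = -3*(3 + 4) = -3*7 = -21)
C(Y) = -5 + Y (C(Y) = Y - 5 = -5 + Y)
E(H, g) = ⅔ + √(-26 + g)/3 (E(H, g) = ⅔ + √((-5 - 21) + g)/3 = ⅔ + √(-26 + g)/3)
-3665 + E(10, 7 - 1) = -3665 + (⅔ + √(-26 + (7 - 1))/3) = -3665 + (⅔ + √(-26 + 6)/3) = -3665 + (⅔ + √(-20)/3) = -3665 + (⅔ + (2*I*√5)/3) = -3665 + (⅔ + 2*I*√5/3) = -10993/3 + 2*I*√5/3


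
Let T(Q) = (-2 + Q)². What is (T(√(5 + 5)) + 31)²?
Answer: 2185 - 360*√10 ≈ 1046.6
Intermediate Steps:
(T(√(5 + 5)) + 31)² = ((-2 + √(5 + 5))² + 31)² = ((-2 + √10)² + 31)² = (31 + (-2 + √10)²)²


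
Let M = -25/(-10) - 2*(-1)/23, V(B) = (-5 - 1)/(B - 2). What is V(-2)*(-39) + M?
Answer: -1286/23 ≈ -55.913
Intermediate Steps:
V(B) = -6/(-2 + B)
M = 119/46 (M = -25*(-1/10) + 2*(1/23) = 5/2 + 2/23 = 119/46 ≈ 2.5870)
V(-2)*(-39) + M = -6/(-2 - 2)*(-39) + 119/46 = -6/(-4)*(-39) + 119/46 = -6*(-1/4)*(-39) + 119/46 = (3/2)*(-39) + 119/46 = -117/2 + 119/46 = -1286/23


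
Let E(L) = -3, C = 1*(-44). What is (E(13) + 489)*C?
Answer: -21384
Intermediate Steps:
C = -44
(E(13) + 489)*C = (-3 + 489)*(-44) = 486*(-44) = -21384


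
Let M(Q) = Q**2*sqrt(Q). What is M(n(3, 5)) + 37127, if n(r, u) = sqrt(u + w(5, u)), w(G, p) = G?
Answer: 37127 + 10*10**(1/4) ≈ 37145.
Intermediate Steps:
n(r, u) = sqrt(5 + u) (n(r, u) = sqrt(u + 5) = sqrt(5 + u))
M(Q) = Q**(5/2)
M(n(3, 5)) + 37127 = (sqrt(5 + 5))**(5/2) + 37127 = (sqrt(10))**(5/2) + 37127 = 10*10**(1/4) + 37127 = 37127 + 10*10**(1/4)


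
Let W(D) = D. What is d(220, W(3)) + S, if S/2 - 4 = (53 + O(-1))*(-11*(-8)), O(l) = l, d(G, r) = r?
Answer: 9163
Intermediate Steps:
S = 9160 (S = 8 + 2*((53 - 1)*(-11*(-8))) = 8 + 2*(52*88) = 8 + 2*4576 = 8 + 9152 = 9160)
d(220, W(3)) + S = 3 + 9160 = 9163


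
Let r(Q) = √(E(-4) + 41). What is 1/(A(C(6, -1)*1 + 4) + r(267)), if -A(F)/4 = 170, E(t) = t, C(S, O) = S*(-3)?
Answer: -680/462363 - √37/462363 ≈ -0.0014839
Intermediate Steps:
C(S, O) = -3*S
A(F) = -680 (A(F) = -4*170 = -680)
r(Q) = √37 (r(Q) = √(-4 + 41) = √37)
1/(A(C(6, -1)*1 + 4) + r(267)) = 1/(-680 + √37)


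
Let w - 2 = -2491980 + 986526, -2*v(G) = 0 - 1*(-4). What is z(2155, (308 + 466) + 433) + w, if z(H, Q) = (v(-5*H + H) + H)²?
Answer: 3129957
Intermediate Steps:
v(G) = -2 (v(G) = -(0 - 1*(-4))/2 = -(0 + 4)/2 = -½*4 = -2)
w = -1505452 (w = 2 + (-2491980 + 986526) = 2 - 1505454 = -1505452)
z(H, Q) = (-2 + H)²
z(2155, (308 + 466) + 433) + w = (-2 + 2155)² - 1505452 = 2153² - 1505452 = 4635409 - 1505452 = 3129957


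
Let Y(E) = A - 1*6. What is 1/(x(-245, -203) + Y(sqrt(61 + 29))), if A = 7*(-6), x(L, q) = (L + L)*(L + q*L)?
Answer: -1/24250148 ≈ -4.1237e-8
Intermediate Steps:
x(L, q) = 2*L*(L + L*q) (x(L, q) = (2*L)*(L + L*q) = 2*L*(L + L*q))
A = -42
Y(E) = -48 (Y(E) = -42 - 1*6 = -42 - 6 = -48)
1/(x(-245, -203) + Y(sqrt(61 + 29))) = 1/(2*(-245)**2*(1 - 203) - 48) = 1/(2*60025*(-202) - 48) = 1/(-24250100 - 48) = 1/(-24250148) = -1/24250148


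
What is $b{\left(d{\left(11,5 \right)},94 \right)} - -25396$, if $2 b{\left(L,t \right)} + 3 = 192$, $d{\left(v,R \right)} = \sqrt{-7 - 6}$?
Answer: $\frac{50981}{2} \approx 25491.0$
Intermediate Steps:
$d{\left(v,R \right)} = i \sqrt{13}$ ($d{\left(v,R \right)} = \sqrt{-13} = i \sqrt{13}$)
$b{\left(L,t \right)} = \frac{189}{2}$ ($b{\left(L,t \right)} = - \frac{3}{2} + \frac{1}{2} \cdot 192 = - \frac{3}{2} + 96 = \frac{189}{2}$)
$b{\left(d{\left(11,5 \right)},94 \right)} - -25396 = \frac{189}{2} - -25396 = \frac{189}{2} + 25396 = \frac{50981}{2}$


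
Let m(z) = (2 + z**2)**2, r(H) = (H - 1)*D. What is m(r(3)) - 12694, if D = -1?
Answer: -12658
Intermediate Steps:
r(H) = 1 - H (r(H) = (H - 1)*(-1) = (-1 + H)*(-1) = 1 - H)
m(r(3)) - 12694 = (2 + (1 - 1*3)**2)**2 - 12694 = (2 + (1 - 3)**2)**2 - 12694 = (2 + (-2)**2)**2 - 12694 = (2 + 4)**2 - 12694 = 6**2 - 12694 = 36 - 12694 = -12658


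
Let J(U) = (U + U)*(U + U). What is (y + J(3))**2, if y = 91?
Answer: 16129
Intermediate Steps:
J(U) = 4*U**2 (J(U) = (2*U)*(2*U) = 4*U**2)
(y + J(3))**2 = (91 + 4*3**2)**2 = (91 + 4*9)**2 = (91 + 36)**2 = 127**2 = 16129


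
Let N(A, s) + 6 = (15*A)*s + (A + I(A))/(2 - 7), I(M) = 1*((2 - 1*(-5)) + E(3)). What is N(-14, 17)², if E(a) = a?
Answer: 319551376/25 ≈ 1.2782e+7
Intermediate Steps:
I(M) = 10 (I(M) = 1*((2 - 1*(-5)) + 3) = 1*((2 + 5) + 3) = 1*(7 + 3) = 1*10 = 10)
N(A, s) = -8 - A/5 + 15*A*s (N(A, s) = -6 + ((15*A)*s + (A + 10)/(2 - 7)) = -6 + (15*A*s + (10 + A)/(-5)) = -6 + (15*A*s + (10 + A)*(-⅕)) = -6 + (15*A*s + (-2 - A/5)) = -6 + (-2 - A/5 + 15*A*s) = -8 - A/5 + 15*A*s)
N(-14, 17)² = (-8 - ⅕*(-14) + 15*(-14)*17)² = (-8 + 14/5 - 3570)² = (-17876/5)² = 319551376/25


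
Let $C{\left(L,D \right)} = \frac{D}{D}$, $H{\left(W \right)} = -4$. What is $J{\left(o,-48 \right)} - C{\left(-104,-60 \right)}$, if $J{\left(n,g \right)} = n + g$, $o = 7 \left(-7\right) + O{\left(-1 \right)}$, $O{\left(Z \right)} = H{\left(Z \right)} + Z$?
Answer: $-103$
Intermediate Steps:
$O{\left(Z \right)} = -4 + Z$
$C{\left(L,D \right)} = 1$
$o = -54$ ($o = 7 \left(-7\right) - 5 = -49 - 5 = -54$)
$J{\left(n,g \right)} = g + n$
$J{\left(o,-48 \right)} - C{\left(-104,-60 \right)} = \left(-48 - 54\right) - 1 = -102 - 1 = -103$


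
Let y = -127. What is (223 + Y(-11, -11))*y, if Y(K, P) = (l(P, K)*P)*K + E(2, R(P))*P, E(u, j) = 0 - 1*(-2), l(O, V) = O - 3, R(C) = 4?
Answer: 189611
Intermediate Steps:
l(O, V) = -3 + O
E(u, j) = 2 (E(u, j) = 0 + 2 = 2)
Y(K, P) = 2*P + K*P*(-3 + P) (Y(K, P) = ((-3 + P)*P)*K + 2*P = (P*(-3 + P))*K + 2*P = K*P*(-3 + P) + 2*P = 2*P + K*P*(-3 + P))
(223 + Y(-11, -11))*y = (223 - 11*(2 - 11*(-3 - 11)))*(-127) = (223 - 11*(2 - 11*(-14)))*(-127) = (223 - 11*(2 + 154))*(-127) = (223 - 11*156)*(-127) = (223 - 1716)*(-127) = -1493*(-127) = 189611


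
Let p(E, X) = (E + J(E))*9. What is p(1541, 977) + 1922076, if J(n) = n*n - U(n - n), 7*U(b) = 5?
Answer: 163156473/7 ≈ 2.3308e+7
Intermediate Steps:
U(b) = 5/7 (U(b) = (⅐)*5 = 5/7)
J(n) = -5/7 + n² (J(n) = n*n - 1*5/7 = n² - 5/7 = -5/7 + n²)
p(E, X) = -45/7 + 9*E + 9*E² (p(E, X) = (E + (-5/7 + E²))*9 = (-5/7 + E + E²)*9 = -45/7 + 9*E + 9*E²)
p(1541, 977) + 1922076 = (-45/7 + 9*1541 + 9*1541²) + 1922076 = (-45/7 + 13869 + 9*2374681) + 1922076 = (-45/7 + 13869 + 21372129) + 1922076 = 149701941/7 + 1922076 = 163156473/7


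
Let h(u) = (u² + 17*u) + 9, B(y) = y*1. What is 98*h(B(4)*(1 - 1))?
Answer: 882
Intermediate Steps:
B(y) = y
h(u) = 9 + u² + 17*u
98*h(B(4)*(1 - 1)) = 98*(9 + (4*(1 - 1))² + 17*(4*(1 - 1))) = 98*(9 + (4*0)² + 17*(4*0)) = 98*(9 + 0² + 17*0) = 98*(9 + 0 + 0) = 98*9 = 882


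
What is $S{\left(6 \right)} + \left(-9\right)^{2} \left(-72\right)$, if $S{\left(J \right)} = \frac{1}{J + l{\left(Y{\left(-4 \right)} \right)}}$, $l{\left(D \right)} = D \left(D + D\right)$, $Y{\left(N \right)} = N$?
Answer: $- \frac{221615}{38} \approx -5832.0$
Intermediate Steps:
$l{\left(D \right)} = 2 D^{2}$ ($l{\left(D \right)} = D 2 D = 2 D^{2}$)
$S{\left(J \right)} = \frac{1}{32 + J}$ ($S{\left(J \right)} = \frac{1}{J + 2 \left(-4\right)^{2}} = \frac{1}{J + 2 \cdot 16} = \frac{1}{J + 32} = \frac{1}{32 + J}$)
$S{\left(6 \right)} + \left(-9\right)^{2} \left(-72\right) = \frac{1}{32 + 6} + \left(-9\right)^{2} \left(-72\right) = \frac{1}{38} + 81 \left(-72\right) = \frac{1}{38} - 5832 = - \frac{221615}{38}$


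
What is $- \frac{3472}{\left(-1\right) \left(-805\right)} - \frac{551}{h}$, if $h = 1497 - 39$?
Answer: $- \frac{786533}{167670} \approx -4.691$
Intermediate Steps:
$h = 1458$
$- \frac{3472}{\left(-1\right) \left(-805\right)} - \frac{551}{h} = - \frac{3472}{\left(-1\right) \left(-805\right)} - \frac{551}{1458} = - \frac{3472}{805} - \frac{551}{1458} = \left(-3472\right) \frac{1}{805} - \frac{551}{1458} = - \frac{496}{115} - \frac{551}{1458} = - \frac{786533}{167670}$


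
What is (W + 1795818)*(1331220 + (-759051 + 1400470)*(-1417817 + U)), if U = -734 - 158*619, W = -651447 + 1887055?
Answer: -2948414320706407662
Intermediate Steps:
W = 1235608
U = -98536 (U = -734 - 97802 = -98536)
(W + 1795818)*(1331220 + (-759051 + 1400470)*(-1417817 + U)) = (1235608 + 1795818)*(1331220 + (-759051 + 1400470)*(-1417817 - 98536)) = 3031426*(1331220 + 641419*(-1516353)) = 3031426*(1331220 - 972617624907) = 3031426*(-972616293687) = -2948414320706407662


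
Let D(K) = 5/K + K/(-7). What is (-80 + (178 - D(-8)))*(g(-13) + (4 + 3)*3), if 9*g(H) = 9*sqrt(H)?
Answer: 16377/8 + 5459*I*sqrt(13)/56 ≈ 2047.1 + 351.48*I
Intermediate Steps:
g(H) = sqrt(H) (g(H) = (9*sqrt(H))/9 = sqrt(H))
D(K) = 5/K - K/7 (D(K) = 5/K + K*(-1/7) = 5/K - K/7)
(-80 + (178 - D(-8)))*(g(-13) + (4 + 3)*3) = (-80 + (178 - (5/(-8) - 1/7*(-8))))*(sqrt(-13) + (4 + 3)*3) = (-80 + (178 - (5*(-1/8) + 8/7)))*(I*sqrt(13) + 7*3) = (-80 + (178 - (-5/8 + 8/7)))*(I*sqrt(13) + 21) = (-80 + (178 - 1*29/56))*(21 + I*sqrt(13)) = (-80 + (178 - 29/56))*(21 + I*sqrt(13)) = (-80 + 9939/56)*(21 + I*sqrt(13)) = 5459*(21 + I*sqrt(13))/56 = 16377/8 + 5459*I*sqrt(13)/56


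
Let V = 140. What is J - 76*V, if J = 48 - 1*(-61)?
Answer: -10531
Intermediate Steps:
J = 109 (J = 48 + 61 = 109)
J - 76*V = 109 - 76*140 = 109 - 10640 = -10531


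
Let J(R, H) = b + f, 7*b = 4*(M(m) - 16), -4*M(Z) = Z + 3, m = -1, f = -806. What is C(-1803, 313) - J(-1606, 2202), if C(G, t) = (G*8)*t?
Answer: -31597276/7 ≈ -4.5139e+6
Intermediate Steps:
C(G, t) = 8*G*t (C(G, t) = (8*G)*t = 8*G*t)
M(Z) = -¾ - Z/4 (M(Z) = -(Z + 3)/4 = -(3 + Z)/4 = -¾ - Z/4)
b = -66/7 (b = (4*((-¾ - ¼*(-1)) - 16))/7 = (4*((-¾ + ¼) - 16))/7 = (4*(-½ - 16))/7 = (4*(-33/2))/7 = (⅐)*(-66) = -66/7 ≈ -9.4286)
J(R, H) = -5708/7 (J(R, H) = -66/7 - 806 = -5708/7)
C(-1803, 313) - J(-1606, 2202) = 8*(-1803)*313 - 1*(-5708/7) = -4514712 + 5708/7 = -31597276/7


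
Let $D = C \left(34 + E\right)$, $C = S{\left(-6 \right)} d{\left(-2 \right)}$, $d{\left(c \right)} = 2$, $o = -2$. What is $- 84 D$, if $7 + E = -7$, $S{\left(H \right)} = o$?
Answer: $6720$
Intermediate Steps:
$S{\left(H \right)} = -2$
$E = -14$ ($E = -7 - 7 = -14$)
$C = -4$ ($C = \left(-2\right) 2 = -4$)
$D = -80$ ($D = - 4 \left(34 - 14\right) = \left(-4\right) 20 = -80$)
$- 84 D = \left(-84\right) \left(-80\right) = 6720$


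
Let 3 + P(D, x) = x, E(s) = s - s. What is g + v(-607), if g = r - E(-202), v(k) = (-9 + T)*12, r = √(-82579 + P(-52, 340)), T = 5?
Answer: -48 + 3*I*√9138 ≈ -48.0 + 286.78*I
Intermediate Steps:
E(s) = 0
P(D, x) = -3 + x
r = 3*I*√9138 (r = √(-82579 + (-3 + 340)) = √(-82579 + 337) = √(-82242) = 3*I*√9138 ≈ 286.78*I)
v(k) = -48 (v(k) = (-9 + 5)*12 = -4*12 = -48)
g = 3*I*√9138 (g = 3*I*√9138 - 1*0 = 3*I*√9138 + 0 = 3*I*√9138 ≈ 286.78*I)
g + v(-607) = 3*I*√9138 - 48 = -48 + 3*I*√9138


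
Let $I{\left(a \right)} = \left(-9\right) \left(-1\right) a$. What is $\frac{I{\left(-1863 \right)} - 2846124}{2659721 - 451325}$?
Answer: $- \frac{954297}{736132} \approx -1.2964$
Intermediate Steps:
$I{\left(a \right)} = 9 a$
$\frac{I{\left(-1863 \right)} - 2846124}{2659721 - 451325} = \frac{9 \left(-1863\right) - 2846124}{2659721 - 451325} = \frac{-16767 - 2846124}{2208396} = \left(-2862891\right) \frac{1}{2208396} = - \frac{954297}{736132}$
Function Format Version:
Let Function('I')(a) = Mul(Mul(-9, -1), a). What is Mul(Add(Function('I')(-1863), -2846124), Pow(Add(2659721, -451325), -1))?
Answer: Rational(-954297, 736132) ≈ -1.2964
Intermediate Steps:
Function('I')(a) = Mul(9, a)
Mul(Add(Function('I')(-1863), -2846124), Pow(Add(2659721, -451325), -1)) = Mul(Add(Mul(9, -1863), -2846124), Pow(Add(2659721, -451325), -1)) = Mul(Add(-16767, -2846124), Pow(2208396, -1)) = Mul(-2862891, Rational(1, 2208396)) = Rational(-954297, 736132)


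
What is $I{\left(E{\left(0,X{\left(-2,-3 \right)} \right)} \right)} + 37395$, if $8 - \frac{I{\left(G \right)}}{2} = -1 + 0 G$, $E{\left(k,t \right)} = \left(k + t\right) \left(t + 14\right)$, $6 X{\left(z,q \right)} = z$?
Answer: $37413$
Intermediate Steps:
$X{\left(z,q \right)} = \frac{z}{6}$
$E{\left(k,t \right)} = \left(14 + t\right) \left(k + t\right)$ ($E{\left(k,t \right)} = \left(k + t\right) \left(14 + t\right) = \left(14 + t\right) \left(k + t\right)$)
$I{\left(G \right)} = 18$ ($I{\left(G \right)} = 16 - 2 \left(-1 + 0 G\right) = 16 - 2 \left(-1 + 0\right) = 16 - -2 = 16 + 2 = 18$)
$I{\left(E{\left(0,X{\left(-2,-3 \right)} \right)} \right)} + 37395 = 18 + 37395 = 37413$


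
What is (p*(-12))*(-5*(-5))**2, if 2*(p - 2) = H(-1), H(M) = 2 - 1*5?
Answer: -3750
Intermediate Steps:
H(M) = -3 (H(M) = 2 - 5 = -3)
p = 1/2 (p = 2 + (1/2)*(-3) = 2 - 3/2 = 1/2 ≈ 0.50000)
(p*(-12))*(-5*(-5))**2 = ((1/2)*(-12))*(-5*(-5))**2 = -6*25**2 = -6*625 = -3750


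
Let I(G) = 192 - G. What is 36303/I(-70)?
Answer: 36303/262 ≈ 138.56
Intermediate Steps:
36303/I(-70) = 36303/(192 - 1*(-70)) = 36303/(192 + 70) = 36303/262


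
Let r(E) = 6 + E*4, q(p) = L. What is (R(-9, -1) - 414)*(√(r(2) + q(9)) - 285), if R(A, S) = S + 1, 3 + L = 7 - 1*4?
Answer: 117990 - 414*√14 ≈ 1.1644e+5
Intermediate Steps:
L = 0 (L = -3 + (7 - 1*4) = -3 + (7 - 4) = -3 + 3 = 0)
q(p) = 0
r(E) = 6 + 4*E
R(A, S) = 1 + S
(R(-9, -1) - 414)*(√(r(2) + q(9)) - 285) = ((1 - 1) - 414)*(√((6 + 4*2) + 0) - 285) = (0 - 414)*(√((6 + 8) + 0) - 285) = -414*(√(14 + 0) - 285) = -414*(√14 - 285) = -414*(-285 + √14) = 117990 - 414*√14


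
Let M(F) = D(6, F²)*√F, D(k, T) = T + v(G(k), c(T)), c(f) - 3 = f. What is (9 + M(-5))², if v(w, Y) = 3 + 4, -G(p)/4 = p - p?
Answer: -5039 + 576*I*√5 ≈ -5039.0 + 1288.0*I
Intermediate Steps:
c(f) = 3 + f
G(p) = 0 (G(p) = -4*(p - p) = -4*0 = 0)
v(w, Y) = 7
D(k, T) = 7 + T (D(k, T) = T + 7 = 7 + T)
M(F) = √F*(7 + F²) (M(F) = (7 + F²)*√F = √F*(7 + F²))
(9 + M(-5))² = (9 + √(-5)*(7 + (-5)²))² = (9 + (I*√5)*(7 + 25))² = (9 + (I*√5)*32)² = (9 + 32*I*√5)²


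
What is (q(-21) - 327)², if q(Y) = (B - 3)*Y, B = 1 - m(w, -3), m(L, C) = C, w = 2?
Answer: 121104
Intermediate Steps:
B = 4 (B = 1 - 1*(-3) = 1 + 3 = 4)
q(Y) = Y (q(Y) = (4 - 3)*Y = 1*Y = Y)
(q(-21) - 327)² = (-21 - 327)² = (-348)² = 121104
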